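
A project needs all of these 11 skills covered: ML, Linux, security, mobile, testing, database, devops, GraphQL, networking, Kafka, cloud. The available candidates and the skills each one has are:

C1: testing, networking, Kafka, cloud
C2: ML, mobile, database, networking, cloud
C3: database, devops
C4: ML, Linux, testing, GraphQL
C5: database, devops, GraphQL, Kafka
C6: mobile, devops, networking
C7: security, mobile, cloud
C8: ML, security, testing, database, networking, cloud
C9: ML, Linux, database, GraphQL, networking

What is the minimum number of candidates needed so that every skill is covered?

C1, C3, C4, C7 together cover {ML, Linux, security, mobile, testing, database, devops, GraphQL, networking, Kafka, cloud} — every skill.
No 3 of the 9 candidates cover everything (all 84 triples fall short), so 4 is minimum.

4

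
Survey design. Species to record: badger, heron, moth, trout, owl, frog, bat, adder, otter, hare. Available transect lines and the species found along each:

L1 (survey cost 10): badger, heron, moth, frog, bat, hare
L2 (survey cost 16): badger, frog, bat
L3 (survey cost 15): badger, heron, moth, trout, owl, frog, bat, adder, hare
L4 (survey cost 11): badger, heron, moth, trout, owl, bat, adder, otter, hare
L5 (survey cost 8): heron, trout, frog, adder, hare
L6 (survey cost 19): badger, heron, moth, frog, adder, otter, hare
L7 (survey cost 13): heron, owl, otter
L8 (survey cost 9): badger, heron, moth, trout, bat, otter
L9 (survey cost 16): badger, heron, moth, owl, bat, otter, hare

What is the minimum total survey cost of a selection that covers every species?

L4, L5 cover every species at survey cost 11 + 8 = 19.
Any cover uses at least 2 transects; among all covering selections none totals below 19.

19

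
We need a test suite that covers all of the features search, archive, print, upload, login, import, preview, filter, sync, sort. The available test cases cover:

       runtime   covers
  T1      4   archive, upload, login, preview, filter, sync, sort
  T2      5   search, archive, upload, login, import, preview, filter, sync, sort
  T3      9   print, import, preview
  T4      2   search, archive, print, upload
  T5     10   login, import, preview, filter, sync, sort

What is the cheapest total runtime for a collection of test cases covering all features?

7

T2, T4 cover every feature at runtime 5 + 2 = 7.
Any cover uses at least 2 test cases; among all covering selections none totals below 7.
Greedy by coverage-per-runtime would pick T4, T1, T2 for 11 — worse than the optimum 7.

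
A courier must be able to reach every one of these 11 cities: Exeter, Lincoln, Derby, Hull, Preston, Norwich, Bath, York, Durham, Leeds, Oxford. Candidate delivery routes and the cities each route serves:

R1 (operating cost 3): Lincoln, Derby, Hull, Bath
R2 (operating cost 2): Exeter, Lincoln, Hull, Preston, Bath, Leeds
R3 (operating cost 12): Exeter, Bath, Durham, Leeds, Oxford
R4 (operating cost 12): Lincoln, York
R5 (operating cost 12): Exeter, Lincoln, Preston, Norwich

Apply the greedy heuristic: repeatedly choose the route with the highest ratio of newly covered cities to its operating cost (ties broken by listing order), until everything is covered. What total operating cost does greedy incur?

Pick 1: R2 adds 6 new (Exeter, Lincoln, Hull, Preston, Bath, Leeds) at operating cost 2 (ratio 6/2).
Pick 2: R1 adds 1 new (Derby) at operating cost 3 (ratio 1/3).
Pick 3: R3 adds 2 new (Durham, Oxford) at operating cost 12 (ratio 2/12).
Pick 4: R4 adds 1 new (York) at operating cost 12 (ratio 1/12).
Pick 5: R5 adds 1 new (Norwich) at operating cost 12 (ratio 1/12).
Greedy total operating cost: 2 + 3 + 12 + 12 + 12 = 41. (The true optimum is 39, so greedy overshoots here.)

41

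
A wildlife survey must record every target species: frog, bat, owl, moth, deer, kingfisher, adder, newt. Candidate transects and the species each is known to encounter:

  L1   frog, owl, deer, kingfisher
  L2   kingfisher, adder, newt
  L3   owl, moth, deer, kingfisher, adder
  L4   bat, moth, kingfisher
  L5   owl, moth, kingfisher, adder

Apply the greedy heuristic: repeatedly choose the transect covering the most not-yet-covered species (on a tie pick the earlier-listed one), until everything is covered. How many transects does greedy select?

4

Pick 1: L3 covers 5 new species (owl, moth, deer, kingfisher, adder).
Pick 2: L1 covers 1 new species (frog).
Pick 3: L2 covers 1 new species (newt).
Pick 4: L4 covers 1 new species (bat).
Greedy uses 4 transects. (The true minimum is 3.)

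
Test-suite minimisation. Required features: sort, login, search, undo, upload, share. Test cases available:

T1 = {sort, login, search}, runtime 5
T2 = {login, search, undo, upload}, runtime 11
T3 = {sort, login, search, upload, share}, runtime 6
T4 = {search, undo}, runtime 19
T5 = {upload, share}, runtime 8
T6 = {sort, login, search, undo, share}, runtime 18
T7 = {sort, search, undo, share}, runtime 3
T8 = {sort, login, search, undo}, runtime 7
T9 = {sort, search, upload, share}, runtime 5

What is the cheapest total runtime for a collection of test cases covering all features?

9

T3, T7 cover every feature at runtime 6 + 3 = 9.
Any cover uses at least 2 test cases; among all covering selections none totals below 9.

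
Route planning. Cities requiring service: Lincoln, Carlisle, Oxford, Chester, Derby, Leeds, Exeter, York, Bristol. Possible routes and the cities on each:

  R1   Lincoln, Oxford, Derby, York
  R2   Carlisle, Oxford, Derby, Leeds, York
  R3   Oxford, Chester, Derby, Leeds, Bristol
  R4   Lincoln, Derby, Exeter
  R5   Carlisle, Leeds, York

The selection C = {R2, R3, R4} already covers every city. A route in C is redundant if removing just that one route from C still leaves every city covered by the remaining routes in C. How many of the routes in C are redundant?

0

Drop R2: Carlisle, York uncovered — not redundant.
Drop R3: Chester, Bristol uncovered — not redundant.
Drop R4: Lincoln, Exeter uncovered — not redundant.
None of the routes in C is redundant.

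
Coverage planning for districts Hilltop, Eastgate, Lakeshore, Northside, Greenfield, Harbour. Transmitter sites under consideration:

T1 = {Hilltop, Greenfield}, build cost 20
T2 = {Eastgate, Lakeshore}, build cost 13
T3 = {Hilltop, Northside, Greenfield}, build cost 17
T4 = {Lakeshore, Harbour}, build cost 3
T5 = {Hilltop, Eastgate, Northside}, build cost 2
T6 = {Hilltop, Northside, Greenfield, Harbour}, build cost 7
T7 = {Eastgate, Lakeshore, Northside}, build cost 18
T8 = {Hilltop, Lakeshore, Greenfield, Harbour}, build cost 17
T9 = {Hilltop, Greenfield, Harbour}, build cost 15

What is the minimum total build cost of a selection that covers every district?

12

T4, T5, T6 cover every district at build cost 3 + 2 + 7 = 12.
Any cover uses at least 2 transmitter sites; among all covering selections none totals below 12.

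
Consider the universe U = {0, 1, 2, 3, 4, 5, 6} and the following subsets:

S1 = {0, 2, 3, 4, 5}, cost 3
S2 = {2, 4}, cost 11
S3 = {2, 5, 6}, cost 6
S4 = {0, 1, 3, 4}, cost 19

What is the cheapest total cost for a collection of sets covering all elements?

S3, S4 cover every element at cost 6 + 19 = 25.
Any cover uses at least 2 sets; among all covering selections none totals below 25.
Greedy by coverage-per-cost would pick S1, S3, S4 for 28 — worse than the optimum 25.

25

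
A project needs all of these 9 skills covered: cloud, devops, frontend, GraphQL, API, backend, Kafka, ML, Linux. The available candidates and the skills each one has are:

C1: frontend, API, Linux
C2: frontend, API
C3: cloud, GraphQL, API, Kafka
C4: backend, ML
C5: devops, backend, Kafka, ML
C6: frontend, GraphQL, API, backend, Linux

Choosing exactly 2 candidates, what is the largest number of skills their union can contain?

Choosing C5, C6 covers {devops, frontend, GraphQL, API, backend, Kafka, ML, Linux} — 8 skills.
No choice of 2 candidates does better; here cloud is left uncovered.

8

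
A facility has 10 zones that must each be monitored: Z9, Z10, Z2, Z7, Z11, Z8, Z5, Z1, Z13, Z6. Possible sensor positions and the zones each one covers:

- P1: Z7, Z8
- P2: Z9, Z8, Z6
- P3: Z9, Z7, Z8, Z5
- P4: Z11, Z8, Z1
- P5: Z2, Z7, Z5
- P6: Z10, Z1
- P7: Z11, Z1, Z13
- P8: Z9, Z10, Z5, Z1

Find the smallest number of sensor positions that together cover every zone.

4

P2, P5, P6, P7 together cover {Z9, Z10, Z2, Z7, Z11, Z8, Z5, Z1, Z13, Z6} — every zone.
No 3 of the 8 sensor positions cover everything (all 56 triples fall short), so 4 is minimum.
Greedy (largest uncovered first) would take P3, P7, P2, P5, P6 — 5 sensor positions — but 4 suffice.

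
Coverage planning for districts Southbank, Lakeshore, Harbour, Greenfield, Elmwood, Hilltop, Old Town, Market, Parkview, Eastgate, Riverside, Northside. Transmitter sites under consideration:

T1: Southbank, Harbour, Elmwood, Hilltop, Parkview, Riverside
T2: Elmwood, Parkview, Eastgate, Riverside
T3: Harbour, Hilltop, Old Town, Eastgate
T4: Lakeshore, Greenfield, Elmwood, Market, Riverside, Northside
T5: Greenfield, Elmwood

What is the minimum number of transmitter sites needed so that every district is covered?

3

T1, T3, T4 together cover {Southbank, Lakeshore, Harbour, Greenfield, Elmwood, Hilltop, Old Town, Market, Parkview, Eastgate, Riverside, Northside} — every district.
No 2 of the 5 transmitter sites cover everything (all 10 pairs fall short), so 3 is minimum.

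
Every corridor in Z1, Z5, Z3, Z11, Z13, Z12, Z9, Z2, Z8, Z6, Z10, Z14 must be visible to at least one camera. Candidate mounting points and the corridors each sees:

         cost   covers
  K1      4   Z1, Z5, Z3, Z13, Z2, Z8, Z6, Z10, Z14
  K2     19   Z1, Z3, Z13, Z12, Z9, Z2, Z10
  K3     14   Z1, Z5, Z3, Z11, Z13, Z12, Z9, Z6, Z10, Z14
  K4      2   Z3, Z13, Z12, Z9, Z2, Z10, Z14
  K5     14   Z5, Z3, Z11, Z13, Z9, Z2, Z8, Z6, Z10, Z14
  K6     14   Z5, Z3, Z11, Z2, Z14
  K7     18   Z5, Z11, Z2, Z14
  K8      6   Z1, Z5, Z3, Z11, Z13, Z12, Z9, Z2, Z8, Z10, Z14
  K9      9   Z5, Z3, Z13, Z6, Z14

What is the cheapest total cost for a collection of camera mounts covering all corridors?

K1, K8 cover every corridor at cost 4 + 6 = 10.
Any cover uses at least 2 camera mounts; among all covering selections none totals below 10.
Greedy by coverage-per-cost would pick K4, K1, K8 for 12 — worse than the optimum 10.

10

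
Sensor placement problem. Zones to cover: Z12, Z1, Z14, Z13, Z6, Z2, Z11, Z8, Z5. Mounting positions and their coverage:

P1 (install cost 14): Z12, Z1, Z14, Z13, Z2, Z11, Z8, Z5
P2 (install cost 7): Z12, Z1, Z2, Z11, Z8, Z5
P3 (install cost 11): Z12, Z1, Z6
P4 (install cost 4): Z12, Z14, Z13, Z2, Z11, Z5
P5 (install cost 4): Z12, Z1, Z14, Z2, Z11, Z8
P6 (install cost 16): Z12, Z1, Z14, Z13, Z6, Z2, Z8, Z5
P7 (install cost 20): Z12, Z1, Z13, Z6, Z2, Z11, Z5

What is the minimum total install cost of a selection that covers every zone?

19

P3, P4, P5 cover every zone at install cost 11 + 4 + 4 = 19.
Any cover uses at least 2 sensor positions; among all covering selections none totals below 19.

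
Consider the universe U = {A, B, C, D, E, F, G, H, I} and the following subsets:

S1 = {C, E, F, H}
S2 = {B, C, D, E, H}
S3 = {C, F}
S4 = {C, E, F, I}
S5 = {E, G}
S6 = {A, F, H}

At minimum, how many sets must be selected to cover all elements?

S2, S4, S5, S6 together cover {A, B, C, D, E, F, G, H, I} — every element.
No 3 of the 6 sets cover everything (all 20 triples fall short), so 4 is minimum.

4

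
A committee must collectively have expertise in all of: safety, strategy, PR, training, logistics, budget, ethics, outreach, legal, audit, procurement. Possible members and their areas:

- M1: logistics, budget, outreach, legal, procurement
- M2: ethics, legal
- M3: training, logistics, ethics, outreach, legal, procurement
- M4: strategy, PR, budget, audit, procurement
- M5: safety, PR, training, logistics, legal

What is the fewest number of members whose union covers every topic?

M3, M4, M5 together cover {safety, strategy, PR, training, logistics, budget, ethics, outreach, legal, audit, procurement} — every topic.
No 2 of the 5 members cover everything (all 10 pairs fall short), so 3 is minimum.

3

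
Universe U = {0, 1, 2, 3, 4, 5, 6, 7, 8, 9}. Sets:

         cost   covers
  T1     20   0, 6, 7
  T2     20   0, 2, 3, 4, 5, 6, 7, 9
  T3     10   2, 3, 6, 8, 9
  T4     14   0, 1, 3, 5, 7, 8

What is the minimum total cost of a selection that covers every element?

34

T2, T4 cover every element at cost 20 + 14 = 34.
Any cover uses at least 2 sets; among all covering selections none totals below 34.
Greedy by coverage-per-cost would pick T3, T4, T2 for 44 — worse than the optimum 34.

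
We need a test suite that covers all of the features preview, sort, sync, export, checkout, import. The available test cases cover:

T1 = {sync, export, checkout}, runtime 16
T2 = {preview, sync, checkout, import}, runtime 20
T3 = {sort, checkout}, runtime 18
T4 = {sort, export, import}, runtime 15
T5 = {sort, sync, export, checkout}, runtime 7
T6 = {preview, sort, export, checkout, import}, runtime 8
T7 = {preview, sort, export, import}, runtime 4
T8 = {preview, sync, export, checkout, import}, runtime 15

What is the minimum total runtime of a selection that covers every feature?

T5, T7 cover every feature at runtime 7 + 4 = 11.
Any cover uses at least 2 test cases; among all covering selections none totals below 11.

11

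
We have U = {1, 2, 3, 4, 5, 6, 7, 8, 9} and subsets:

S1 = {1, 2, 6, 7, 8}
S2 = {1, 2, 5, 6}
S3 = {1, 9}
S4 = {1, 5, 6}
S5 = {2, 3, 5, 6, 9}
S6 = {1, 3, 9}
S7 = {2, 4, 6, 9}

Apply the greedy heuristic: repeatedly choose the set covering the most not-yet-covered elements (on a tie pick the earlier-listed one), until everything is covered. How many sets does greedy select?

Pick 1: S1 covers 5 new elements (1, 2, 6, 7, 8).
Pick 2: S5 covers 3 new elements (3, 5, 9).
Pick 3: S7 covers 1 new elements (4).
Greedy uses 3 sets.

3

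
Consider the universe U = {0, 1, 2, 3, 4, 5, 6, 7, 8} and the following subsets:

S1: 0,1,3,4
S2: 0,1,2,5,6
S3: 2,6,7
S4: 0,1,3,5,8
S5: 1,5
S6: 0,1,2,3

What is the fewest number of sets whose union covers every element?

S1, S3, S4 together cover {0, 1, 2, 3, 4, 5, 6, 7, 8} — every element.
No 2 of the 6 sets cover everything (all 15 pairs fall short), so 3 is minimum.
Greedy (largest uncovered first) would take S2, S1, S3, S4 — 4 sets — but 3 suffice.

3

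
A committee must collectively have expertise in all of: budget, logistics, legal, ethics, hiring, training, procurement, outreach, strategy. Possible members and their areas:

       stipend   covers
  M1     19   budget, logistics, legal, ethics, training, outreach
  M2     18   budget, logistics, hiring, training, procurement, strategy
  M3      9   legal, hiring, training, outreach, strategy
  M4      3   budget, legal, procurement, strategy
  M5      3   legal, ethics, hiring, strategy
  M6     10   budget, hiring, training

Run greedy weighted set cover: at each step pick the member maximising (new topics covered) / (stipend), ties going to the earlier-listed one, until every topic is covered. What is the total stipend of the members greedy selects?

33

Pick 1: M4 adds 4 new (budget, legal, procurement, strategy) at stipend 3 (ratio 4/3).
Pick 2: M5 adds 2 new (ethics, hiring) at stipend 3 (ratio 2/3).
Pick 3: M3 adds 2 new (training, outreach) at stipend 9 (ratio 2/9).
Pick 4: M2 adds 1 new (logistics) at stipend 18 (ratio 1/18).
Greedy total stipend: 3 + 3 + 9 + 18 = 33. (The true optimum is 25, so greedy overshoots here.)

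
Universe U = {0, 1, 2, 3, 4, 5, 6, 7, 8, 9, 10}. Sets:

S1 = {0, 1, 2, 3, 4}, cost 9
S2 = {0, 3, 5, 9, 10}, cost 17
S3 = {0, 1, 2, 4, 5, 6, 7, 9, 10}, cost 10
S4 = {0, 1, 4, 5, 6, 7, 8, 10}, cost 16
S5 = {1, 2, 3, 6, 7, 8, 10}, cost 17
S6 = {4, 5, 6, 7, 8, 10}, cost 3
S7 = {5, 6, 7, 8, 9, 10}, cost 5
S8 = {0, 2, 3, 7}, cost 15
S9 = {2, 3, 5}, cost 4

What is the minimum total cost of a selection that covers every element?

14

S1, S7 cover every element at cost 9 + 5 = 14.
Any cover uses at least 2 sets; among all covering selections none totals below 14.
Greedy by coverage-per-cost would pick S6, S9, S3 for 17 — worse than the optimum 14.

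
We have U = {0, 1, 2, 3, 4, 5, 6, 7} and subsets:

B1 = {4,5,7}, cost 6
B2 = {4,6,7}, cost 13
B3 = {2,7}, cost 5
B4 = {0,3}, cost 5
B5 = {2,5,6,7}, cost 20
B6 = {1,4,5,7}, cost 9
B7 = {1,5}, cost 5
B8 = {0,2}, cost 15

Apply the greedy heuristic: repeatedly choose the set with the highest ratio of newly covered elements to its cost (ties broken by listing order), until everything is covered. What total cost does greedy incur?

34

Pick 1: B1 adds 3 new (4, 5, 7) at cost 6 (ratio 3/6).
Pick 2: B4 adds 2 new (0, 3) at cost 5 (ratio 2/5).
Pick 3: B3 adds 1 new (2) at cost 5 (ratio 1/5).
Pick 4: B7 adds 1 new (1) at cost 5 (ratio 1/5).
Pick 5: B2 adds 1 new (6) at cost 13 (ratio 1/13).
Greedy total cost: 6 + 5 + 5 + 5 + 13 = 34. (The true optimum is 28, so greedy overshoots here.)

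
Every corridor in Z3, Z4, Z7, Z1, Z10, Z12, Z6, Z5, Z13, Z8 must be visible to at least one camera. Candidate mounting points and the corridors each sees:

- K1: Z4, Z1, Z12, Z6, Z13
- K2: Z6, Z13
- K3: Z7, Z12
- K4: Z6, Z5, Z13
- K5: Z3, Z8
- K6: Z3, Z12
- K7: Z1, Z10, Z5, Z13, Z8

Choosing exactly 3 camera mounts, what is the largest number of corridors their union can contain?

9

Choosing K1, K3, K7 covers {Z4, Z7, Z1, Z10, Z12, Z6, Z5, Z13, Z8} — 9 corridors.
No choice of 3 camera mounts does better; here Z3 is left uncovered.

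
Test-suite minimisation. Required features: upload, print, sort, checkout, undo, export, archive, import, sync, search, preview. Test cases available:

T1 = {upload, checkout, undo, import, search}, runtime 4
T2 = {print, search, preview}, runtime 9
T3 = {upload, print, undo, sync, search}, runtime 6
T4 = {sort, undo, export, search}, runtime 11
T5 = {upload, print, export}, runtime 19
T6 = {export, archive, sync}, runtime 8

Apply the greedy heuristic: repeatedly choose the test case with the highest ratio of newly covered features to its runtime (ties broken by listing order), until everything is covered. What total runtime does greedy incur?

32

Pick 1: T1 adds 5 new (upload, checkout, undo, import, search) at runtime 4 (ratio 5/4).
Pick 2: T6 adds 3 new (export, archive, sync) at runtime 8 (ratio 3/8).
Pick 3: T2 adds 2 new (print, preview) at runtime 9 (ratio 2/9).
Pick 4: T4 adds 1 new (sort) at runtime 11 (ratio 1/11).
Greedy total runtime: 4 + 8 + 9 + 11 = 32.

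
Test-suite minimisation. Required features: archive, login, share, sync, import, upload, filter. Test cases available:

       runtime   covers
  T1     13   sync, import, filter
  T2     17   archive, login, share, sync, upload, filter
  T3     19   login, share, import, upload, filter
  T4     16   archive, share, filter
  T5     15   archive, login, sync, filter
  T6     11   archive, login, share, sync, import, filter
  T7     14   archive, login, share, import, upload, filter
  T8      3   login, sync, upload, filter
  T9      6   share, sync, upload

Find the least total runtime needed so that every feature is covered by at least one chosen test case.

T6, T8 cover every feature at runtime 11 + 3 = 14.
Any cover uses at least 2 test cases; among all covering selections none totals below 14.

14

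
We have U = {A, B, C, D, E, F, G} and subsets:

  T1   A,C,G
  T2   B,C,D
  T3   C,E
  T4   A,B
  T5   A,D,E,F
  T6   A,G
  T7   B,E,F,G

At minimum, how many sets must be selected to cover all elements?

T1, T2, T5 together cover {A, B, C, D, E, F, G} — every element.
No 2 of the 7 sets cover everything (all 21 pairs fall short), so 3 is minimum.

3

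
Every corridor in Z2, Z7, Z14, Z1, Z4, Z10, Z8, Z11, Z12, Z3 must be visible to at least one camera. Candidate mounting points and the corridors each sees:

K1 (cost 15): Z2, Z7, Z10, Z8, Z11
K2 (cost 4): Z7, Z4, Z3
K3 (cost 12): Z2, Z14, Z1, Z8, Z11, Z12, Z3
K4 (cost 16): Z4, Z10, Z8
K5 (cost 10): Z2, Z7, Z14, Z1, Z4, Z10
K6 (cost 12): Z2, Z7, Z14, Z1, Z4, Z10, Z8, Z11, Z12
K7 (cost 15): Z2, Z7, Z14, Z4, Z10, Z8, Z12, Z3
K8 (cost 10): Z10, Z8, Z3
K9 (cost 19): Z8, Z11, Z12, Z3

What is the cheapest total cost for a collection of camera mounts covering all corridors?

16

K2, K6 cover every corridor at cost 4 + 12 = 16.
Any cover uses at least 2 camera mounts; among all covering selections none totals below 16.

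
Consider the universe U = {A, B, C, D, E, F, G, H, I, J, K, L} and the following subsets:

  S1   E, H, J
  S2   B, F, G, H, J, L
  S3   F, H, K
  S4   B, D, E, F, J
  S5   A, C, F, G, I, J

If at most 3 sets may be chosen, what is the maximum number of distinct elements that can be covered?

Choosing S2, S4, S5 covers {A, B, C, D, E, F, G, H, I, J, L} — 11 elements.
No choice of 3 sets does better; here K is left uncovered.

11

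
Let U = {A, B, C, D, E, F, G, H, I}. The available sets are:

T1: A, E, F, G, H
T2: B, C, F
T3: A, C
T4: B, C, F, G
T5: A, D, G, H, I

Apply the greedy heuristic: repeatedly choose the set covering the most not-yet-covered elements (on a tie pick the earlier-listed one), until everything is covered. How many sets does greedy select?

3

Pick 1: T1 covers 5 new elements (A, E, F, G, H).
Pick 2: T2 covers 2 new elements (B, C).
Pick 3: T5 covers 2 new elements (D, I).
Greedy uses 3 sets.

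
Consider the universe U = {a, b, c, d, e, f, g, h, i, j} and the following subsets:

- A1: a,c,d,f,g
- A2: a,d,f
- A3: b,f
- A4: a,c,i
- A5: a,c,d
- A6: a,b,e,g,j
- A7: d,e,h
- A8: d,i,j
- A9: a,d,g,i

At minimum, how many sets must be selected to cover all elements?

A1, A3, A7, A8 together cover {a, b, c, d, e, f, g, h, i, j} — every element.
No 3 of the 9 sets cover everything (all 84 triples fall short), so 4 is minimum.

4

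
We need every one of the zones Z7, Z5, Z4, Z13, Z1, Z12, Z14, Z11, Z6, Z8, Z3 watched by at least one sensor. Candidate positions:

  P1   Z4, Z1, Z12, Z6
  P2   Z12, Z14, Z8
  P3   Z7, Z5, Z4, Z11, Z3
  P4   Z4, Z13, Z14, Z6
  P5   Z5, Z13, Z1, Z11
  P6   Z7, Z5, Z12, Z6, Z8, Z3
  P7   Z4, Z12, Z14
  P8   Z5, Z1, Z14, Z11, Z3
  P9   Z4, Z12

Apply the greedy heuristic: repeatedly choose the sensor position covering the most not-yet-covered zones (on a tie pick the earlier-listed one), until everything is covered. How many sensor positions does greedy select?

Pick 1: P6 covers 6 new zones (Z7, Z5, Z12, Z6, Z8, Z3).
Pick 2: P4 covers 3 new zones (Z4, Z13, Z14).
Pick 3: P5 covers 2 new zones (Z1, Z11).
Greedy uses 3 sensor positions.

3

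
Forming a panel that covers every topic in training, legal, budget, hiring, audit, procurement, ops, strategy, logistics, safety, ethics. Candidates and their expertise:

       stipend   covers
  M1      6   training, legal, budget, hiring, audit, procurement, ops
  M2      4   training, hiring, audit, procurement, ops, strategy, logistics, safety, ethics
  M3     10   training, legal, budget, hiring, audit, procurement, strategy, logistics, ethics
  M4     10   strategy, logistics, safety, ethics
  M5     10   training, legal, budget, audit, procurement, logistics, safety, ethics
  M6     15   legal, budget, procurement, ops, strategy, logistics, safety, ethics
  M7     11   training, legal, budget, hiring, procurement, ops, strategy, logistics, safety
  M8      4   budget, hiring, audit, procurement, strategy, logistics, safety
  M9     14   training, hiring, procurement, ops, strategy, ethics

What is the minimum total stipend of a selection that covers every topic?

M1, M2 cover every topic at stipend 6 + 4 = 10.
Any cover uses at least 2 members; among all covering selections none totals below 10.

10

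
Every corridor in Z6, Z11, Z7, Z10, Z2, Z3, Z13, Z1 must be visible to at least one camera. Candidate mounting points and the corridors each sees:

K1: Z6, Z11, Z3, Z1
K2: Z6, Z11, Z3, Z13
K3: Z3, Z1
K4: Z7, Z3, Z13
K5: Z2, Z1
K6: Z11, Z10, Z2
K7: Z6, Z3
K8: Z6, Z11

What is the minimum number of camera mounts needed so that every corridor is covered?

K1, K4, K6 together cover {Z6, Z11, Z7, Z10, Z2, Z3, Z13, Z1} — every corridor.
No 2 of the 8 camera mounts cover everything (all 28 pairs fall short), so 3 is minimum.

3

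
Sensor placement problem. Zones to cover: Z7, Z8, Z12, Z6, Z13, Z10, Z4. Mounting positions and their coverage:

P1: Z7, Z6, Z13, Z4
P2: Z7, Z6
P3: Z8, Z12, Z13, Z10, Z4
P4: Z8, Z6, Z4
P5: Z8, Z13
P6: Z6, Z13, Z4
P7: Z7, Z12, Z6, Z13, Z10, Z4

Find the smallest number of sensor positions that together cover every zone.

2

P1, P3 together cover {Z7, Z8, Z12, Z6, Z13, Z10, Z4} — every zone.
No single sensor position contains all 7 zones, so 2 is optimal.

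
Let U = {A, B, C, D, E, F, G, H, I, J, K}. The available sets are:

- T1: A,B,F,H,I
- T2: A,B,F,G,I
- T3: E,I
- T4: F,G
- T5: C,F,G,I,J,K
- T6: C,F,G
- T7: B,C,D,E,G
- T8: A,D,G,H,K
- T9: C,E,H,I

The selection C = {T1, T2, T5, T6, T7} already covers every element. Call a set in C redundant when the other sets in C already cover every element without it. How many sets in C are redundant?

2

Drop T1: H uncovered — not redundant.
Drop T2: the rest still cover every element — redundant.
Drop T5: J, K uncovered — not redundant.
Drop T6: the rest still cover every element — redundant.
Drop T7: D, E uncovered — not redundant.
2 redundant: T2, T6.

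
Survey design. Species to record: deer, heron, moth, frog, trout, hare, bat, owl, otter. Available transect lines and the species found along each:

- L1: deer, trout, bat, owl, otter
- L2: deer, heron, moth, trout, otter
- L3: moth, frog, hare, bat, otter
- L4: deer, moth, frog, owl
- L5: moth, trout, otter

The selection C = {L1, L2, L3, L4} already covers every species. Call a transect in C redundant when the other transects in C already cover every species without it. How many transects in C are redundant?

Drop L1: the rest still cover every species — redundant.
Drop L2: heron uncovered — not redundant.
Drop L3: hare uncovered — not redundant.
Drop L4: the rest still cover every species — redundant.
2 redundant: L1, L4.

2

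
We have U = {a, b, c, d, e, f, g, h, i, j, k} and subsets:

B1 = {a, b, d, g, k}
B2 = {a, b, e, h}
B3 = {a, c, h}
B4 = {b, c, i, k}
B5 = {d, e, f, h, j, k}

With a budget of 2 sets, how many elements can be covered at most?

Choosing B1, B5 covers {a, b, d, e, f, g, h, j, k} — 9 elements.
No choice of 2 sets does better; here c, i are left uncovered.

9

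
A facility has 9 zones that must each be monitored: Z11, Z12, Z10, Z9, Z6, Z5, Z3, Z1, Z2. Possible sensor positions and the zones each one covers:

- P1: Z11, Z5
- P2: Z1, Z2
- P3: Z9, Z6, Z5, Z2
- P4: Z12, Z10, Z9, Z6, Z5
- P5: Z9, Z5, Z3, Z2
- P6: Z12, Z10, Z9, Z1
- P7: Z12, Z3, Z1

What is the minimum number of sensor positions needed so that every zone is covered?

P1, P2, P4, P5 together cover {Z11, Z12, Z10, Z9, Z6, Z5, Z3, Z1, Z2} — every zone.
No 3 of the 7 sensor positions cover everything (all 35 triples fall short), so 4 is minimum.

4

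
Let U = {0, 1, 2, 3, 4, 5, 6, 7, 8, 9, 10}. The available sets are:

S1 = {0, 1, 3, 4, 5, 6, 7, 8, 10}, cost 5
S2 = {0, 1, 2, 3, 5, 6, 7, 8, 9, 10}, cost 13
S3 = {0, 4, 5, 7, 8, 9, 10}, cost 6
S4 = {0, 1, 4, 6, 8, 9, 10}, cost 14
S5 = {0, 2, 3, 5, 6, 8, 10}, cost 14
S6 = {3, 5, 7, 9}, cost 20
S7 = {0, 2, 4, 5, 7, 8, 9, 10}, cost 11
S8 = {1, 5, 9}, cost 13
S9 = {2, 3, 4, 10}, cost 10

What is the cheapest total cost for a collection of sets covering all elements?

16

S1, S7 cover every element at cost 5 + 11 = 16.
Any cover uses at least 2 sets; among all covering selections none totals below 16.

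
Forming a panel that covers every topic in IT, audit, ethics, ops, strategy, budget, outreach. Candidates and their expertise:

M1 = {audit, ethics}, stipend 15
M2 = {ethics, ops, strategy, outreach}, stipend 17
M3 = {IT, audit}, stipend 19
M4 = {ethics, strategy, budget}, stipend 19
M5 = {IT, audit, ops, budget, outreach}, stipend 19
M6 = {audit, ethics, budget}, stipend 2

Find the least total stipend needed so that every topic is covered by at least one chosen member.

M2, M5 cover every topic at stipend 17 + 19 = 36.
Any cover uses at least 2 members; among all covering selections none totals below 36.

36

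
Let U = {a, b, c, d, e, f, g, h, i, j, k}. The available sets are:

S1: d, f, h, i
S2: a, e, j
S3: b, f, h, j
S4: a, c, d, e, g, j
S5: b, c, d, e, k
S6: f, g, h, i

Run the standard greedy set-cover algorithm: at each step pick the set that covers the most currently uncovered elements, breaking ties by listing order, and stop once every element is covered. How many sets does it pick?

Pick 1: S4 covers 6 new elements (a, c, d, e, g, j).
Pick 2: S1 covers 3 new elements (f, h, i).
Pick 3: S5 covers 2 new elements (b, k).
Greedy uses 3 sets.

3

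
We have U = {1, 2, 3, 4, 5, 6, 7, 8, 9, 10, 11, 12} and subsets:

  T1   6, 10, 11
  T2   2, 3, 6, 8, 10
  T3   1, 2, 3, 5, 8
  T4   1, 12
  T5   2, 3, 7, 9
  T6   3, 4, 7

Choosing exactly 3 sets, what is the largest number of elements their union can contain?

10

Choosing T1, T3, T5 covers {1, 2, 3, 5, 6, 7, 8, 9, 10, 11} — 10 elements.
No choice of 3 sets does better; here 4, 12 are left uncovered.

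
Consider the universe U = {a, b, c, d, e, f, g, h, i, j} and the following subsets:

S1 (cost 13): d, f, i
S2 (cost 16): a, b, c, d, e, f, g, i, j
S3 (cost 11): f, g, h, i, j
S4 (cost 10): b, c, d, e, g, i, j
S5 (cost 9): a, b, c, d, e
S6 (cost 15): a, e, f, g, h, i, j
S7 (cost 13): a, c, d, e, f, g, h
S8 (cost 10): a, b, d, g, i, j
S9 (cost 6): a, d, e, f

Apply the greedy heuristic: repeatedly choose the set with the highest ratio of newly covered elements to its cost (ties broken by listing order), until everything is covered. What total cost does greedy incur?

Pick 1: S4 adds 7 new (b, c, d, e, g, i, j) at cost 10 (ratio 7/10).
Pick 2: S9 adds 2 new (a, f) at cost 6 (ratio 2/6).
Pick 3: S3 adds 1 new (h) at cost 11 (ratio 1/11).
Greedy total cost: 10 + 6 + 11 = 27. (The true optimum is 20, so greedy overshoots here.)

27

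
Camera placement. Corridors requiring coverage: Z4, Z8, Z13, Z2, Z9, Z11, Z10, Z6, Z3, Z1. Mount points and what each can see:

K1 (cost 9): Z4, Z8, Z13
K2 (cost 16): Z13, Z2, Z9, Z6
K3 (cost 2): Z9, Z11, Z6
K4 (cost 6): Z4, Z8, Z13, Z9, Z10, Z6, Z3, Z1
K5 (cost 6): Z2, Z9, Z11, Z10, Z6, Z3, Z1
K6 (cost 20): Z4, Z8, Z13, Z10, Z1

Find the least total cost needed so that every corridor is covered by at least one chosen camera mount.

12

K4, K5 cover every corridor at cost 6 + 6 = 12.
Any cover uses at least 2 camera mounts; among all covering selections none totals below 12.
Greedy by coverage-per-cost would pick K3, K4, K5 for 14 — worse than the optimum 12.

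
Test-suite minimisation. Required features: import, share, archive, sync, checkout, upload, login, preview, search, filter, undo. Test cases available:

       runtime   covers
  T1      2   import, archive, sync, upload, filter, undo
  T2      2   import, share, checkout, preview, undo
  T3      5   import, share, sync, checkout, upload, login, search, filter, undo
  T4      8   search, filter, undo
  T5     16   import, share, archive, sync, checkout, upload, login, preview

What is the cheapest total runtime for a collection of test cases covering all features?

T1, T2, T3 cover every feature at runtime 2 + 2 + 5 = 9.
Any cover uses at least 2 test cases; among all covering selections none totals below 9.

9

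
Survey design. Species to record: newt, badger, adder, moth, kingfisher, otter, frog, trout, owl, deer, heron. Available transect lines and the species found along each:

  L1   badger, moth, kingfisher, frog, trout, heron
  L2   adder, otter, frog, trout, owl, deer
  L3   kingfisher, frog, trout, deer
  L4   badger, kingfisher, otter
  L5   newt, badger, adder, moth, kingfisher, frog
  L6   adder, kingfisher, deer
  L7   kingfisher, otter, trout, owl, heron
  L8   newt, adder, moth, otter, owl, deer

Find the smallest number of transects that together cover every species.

2

L1, L8 together cover {newt, badger, adder, moth, kingfisher, otter, frog, trout, owl, deer, heron} — every species.
No single transect contains all 11 species, so 2 is optimal.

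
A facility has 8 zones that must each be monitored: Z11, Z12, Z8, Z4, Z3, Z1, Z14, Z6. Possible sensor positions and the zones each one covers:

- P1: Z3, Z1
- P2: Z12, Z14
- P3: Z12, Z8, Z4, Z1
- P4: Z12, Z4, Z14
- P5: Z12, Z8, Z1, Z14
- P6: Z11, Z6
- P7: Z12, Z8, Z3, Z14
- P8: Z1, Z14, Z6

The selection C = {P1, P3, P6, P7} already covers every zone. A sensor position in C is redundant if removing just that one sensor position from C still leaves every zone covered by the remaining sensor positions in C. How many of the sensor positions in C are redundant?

Drop P1: the rest still cover every zone — redundant.
Drop P3: Z4 uncovered — not redundant.
Drop P6: Z11, Z6 uncovered — not redundant.
Drop P7: Z14 uncovered — not redundant.
1 redundant: P1.

1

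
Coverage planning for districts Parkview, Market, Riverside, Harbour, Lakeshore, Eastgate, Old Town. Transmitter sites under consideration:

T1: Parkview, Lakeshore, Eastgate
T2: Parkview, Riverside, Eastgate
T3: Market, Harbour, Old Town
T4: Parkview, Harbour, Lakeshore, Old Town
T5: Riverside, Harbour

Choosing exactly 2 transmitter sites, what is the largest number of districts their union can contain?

6

Choosing T1, T3 covers {Parkview, Market, Harbour, Lakeshore, Eastgate, Old Town} — 6 districts.
No choice of 2 transmitter sites does better; here Riverside is left uncovered.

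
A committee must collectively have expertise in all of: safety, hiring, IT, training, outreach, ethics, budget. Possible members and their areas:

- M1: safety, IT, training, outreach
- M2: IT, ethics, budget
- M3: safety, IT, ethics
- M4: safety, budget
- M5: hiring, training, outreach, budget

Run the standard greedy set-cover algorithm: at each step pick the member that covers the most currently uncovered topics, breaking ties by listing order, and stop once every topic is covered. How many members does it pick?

3

Pick 1: M1 covers 4 new topics (safety, IT, training, outreach).
Pick 2: M2 covers 2 new topics (ethics, budget).
Pick 3: M5 covers 1 new topics (hiring).
Greedy uses 3 members. (The true minimum is 2.)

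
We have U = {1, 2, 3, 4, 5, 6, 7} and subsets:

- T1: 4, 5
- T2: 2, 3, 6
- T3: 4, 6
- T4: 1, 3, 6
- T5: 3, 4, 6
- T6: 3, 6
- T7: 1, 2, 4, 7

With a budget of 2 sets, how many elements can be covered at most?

Choosing T2, T7 covers {1, 2, 3, 4, 6, 7} — 6 elements.
No choice of 2 sets does better; here 5 is left uncovered.

6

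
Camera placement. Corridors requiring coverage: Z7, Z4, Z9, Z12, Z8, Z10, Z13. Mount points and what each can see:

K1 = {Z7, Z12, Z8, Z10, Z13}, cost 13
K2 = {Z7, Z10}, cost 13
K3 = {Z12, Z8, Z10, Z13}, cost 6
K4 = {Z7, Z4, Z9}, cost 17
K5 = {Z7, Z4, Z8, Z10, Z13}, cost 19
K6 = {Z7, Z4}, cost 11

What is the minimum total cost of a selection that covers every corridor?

K3, K4 cover every corridor at cost 6 + 17 = 23.
Any cover uses at least 2 camera mounts; among all covering selections none totals below 23.
Greedy by coverage-per-cost would pick K3, K6, K4 for 34 — worse than the optimum 23.

23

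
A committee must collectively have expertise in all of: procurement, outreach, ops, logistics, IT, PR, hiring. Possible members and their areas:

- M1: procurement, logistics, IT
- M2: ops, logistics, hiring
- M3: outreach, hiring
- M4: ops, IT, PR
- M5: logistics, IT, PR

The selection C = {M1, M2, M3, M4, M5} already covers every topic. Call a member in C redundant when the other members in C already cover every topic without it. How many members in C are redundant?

Drop M1: procurement uncovered — not redundant.
Drop M2: the rest still cover every topic — redundant.
Drop M3: outreach uncovered — not redundant.
Drop M4: the rest still cover every topic — redundant.
Drop M5: the rest still cover every topic — redundant.
3 redundant: M2, M4, M5.

3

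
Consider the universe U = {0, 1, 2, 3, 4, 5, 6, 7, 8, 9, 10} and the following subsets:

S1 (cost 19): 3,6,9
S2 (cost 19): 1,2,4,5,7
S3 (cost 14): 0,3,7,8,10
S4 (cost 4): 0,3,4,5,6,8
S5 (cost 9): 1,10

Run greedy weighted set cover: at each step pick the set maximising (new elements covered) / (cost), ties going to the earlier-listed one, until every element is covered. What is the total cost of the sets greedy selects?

Pick 1: S4 adds 6 new (0, 3, 4, 5, 6, 8) at cost 4 (ratio 6/4).
Pick 2: S5 adds 2 new (1, 10) at cost 9 (ratio 2/9).
Pick 3: S2 adds 2 new (2, 7) at cost 19 (ratio 2/19).
Pick 4: S1 adds 1 new (9) at cost 19 (ratio 1/19).
Greedy total cost: 4 + 9 + 19 + 19 = 51.

51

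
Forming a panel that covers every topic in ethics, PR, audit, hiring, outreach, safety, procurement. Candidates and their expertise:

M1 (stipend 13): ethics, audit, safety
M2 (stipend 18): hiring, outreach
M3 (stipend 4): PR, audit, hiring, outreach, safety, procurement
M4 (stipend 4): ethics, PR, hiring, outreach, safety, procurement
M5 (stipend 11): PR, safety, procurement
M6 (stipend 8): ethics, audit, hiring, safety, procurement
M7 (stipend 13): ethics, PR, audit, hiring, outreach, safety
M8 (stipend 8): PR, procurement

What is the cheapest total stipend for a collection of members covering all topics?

M3, M4 cover every topic at stipend 4 + 4 = 8.
Any cover uses at least 2 members; among all covering selections none totals below 8.

8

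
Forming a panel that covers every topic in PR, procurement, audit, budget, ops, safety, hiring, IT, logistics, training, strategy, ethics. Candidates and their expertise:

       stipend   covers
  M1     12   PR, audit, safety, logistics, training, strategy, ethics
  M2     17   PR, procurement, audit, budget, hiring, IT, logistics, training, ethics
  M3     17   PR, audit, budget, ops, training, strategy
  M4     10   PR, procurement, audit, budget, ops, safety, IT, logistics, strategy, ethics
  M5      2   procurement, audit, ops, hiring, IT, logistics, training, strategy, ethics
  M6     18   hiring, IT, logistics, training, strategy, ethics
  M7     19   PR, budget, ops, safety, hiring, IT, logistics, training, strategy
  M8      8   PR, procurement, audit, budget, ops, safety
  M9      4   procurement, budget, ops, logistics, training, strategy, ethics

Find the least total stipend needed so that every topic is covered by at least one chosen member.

10

M5, M8 cover every topic at stipend 2 + 8 = 10.
Any cover uses at least 2 members; among all covering selections none totals below 10.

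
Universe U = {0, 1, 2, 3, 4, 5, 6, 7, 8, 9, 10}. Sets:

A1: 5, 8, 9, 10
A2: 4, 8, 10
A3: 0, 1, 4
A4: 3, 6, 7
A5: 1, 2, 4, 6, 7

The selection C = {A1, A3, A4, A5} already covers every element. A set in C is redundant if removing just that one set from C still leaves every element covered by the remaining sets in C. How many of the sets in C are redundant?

0

Drop A1: 5, 8, 9, 10 uncovered — not redundant.
Drop A3: 0 uncovered — not redundant.
Drop A4: 3 uncovered — not redundant.
Drop A5: 2 uncovered — not redundant.
None of the sets in C is redundant.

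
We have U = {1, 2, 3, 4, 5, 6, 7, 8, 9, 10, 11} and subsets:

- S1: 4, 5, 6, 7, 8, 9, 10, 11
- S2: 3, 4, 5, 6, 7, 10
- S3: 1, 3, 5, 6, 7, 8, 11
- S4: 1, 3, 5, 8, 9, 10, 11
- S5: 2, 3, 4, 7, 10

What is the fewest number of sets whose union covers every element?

3

S1, S3, S5 together cover {1, 2, 3, 4, 5, 6, 7, 8, 9, 10, 11} — every element.
No 2 of the 5 sets cover everything (all 10 pairs fall short), so 3 is minimum.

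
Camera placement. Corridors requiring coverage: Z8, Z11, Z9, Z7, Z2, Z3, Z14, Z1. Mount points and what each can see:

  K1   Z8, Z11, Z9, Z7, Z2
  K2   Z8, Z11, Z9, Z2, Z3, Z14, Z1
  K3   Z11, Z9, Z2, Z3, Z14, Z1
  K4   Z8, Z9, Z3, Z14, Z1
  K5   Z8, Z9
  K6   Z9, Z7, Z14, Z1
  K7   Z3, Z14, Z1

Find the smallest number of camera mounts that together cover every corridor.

2

K1, K2 together cover {Z8, Z11, Z9, Z7, Z2, Z3, Z14, Z1} — every corridor.
No single camera mount contains all 8 corridors, so 2 is optimal.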